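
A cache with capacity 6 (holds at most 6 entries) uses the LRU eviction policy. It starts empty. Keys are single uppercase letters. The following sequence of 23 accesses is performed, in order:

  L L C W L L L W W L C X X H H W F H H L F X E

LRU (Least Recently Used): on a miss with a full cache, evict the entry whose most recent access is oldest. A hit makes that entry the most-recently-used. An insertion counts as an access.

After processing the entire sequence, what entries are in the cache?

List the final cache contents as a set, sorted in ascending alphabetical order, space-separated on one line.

LRU simulation (capacity=6):
  1. access L: MISS. Cache (LRU->MRU): [L]
  2. access L: HIT. Cache (LRU->MRU): [L]
  3. access C: MISS. Cache (LRU->MRU): [L C]
  4. access W: MISS. Cache (LRU->MRU): [L C W]
  5. access L: HIT. Cache (LRU->MRU): [C W L]
  6. access L: HIT. Cache (LRU->MRU): [C W L]
  7. access L: HIT. Cache (LRU->MRU): [C W L]
  8. access W: HIT. Cache (LRU->MRU): [C L W]
  9. access W: HIT. Cache (LRU->MRU): [C L W]
  10. access L: HIT. Cache (LRU->MRU): [C W L]
  11. access C: HIT. Cache (LRU->MRU): [W L C]
  12. access X: MISS. Cache (LRU->MRU): [W L C X]
  13. access X: HIT. Cache (LRU->MRU): [W L C X]
  14. access H: MISS. Cache (LRU->MRU): [W L C X H]
  15. access H: HIT. Cache (LRU->MRU): [W L C X H]
  16. access W: HIT. Cache (LRU->MRU): [L C X H W]
  17. access F: MISS. Cache (LRU->MRU): [L C X H W F]
  18. access H: HIT. Cache (LRU->MRU): [L C X W F H]
  19. access H: HIT. Cache (LRU->MRU): [L C X W F H]
  20. access L: HIT. Cache (LRU->MRU): [C X W F H L]
  21. access F: HIT. Cache (LRU->MRU): [C X W H L F]
  22. access X: HIT. Cache (LRU->MRU): [C W H L F X]
  23. access E: MISS, evict C. Cache (LRU->MRU): [W H L F X E]
Total: 16 hits, 7 misses, 1 evictions

Answer: E F H L W X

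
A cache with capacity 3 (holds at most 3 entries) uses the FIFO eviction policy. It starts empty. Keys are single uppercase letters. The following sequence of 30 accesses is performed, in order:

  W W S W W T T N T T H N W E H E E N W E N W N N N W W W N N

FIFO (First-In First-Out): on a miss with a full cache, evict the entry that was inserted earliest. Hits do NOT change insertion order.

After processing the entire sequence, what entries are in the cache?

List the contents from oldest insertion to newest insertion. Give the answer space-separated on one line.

FIFO simulation (capacity=3):
  1. access W: MISS. Cache (old->new): [W]
  2. access W: HIT. Cache (old->new): [W]
  3. access S: MISS. Cache (old->new): [W S]
  4. access W: HIT. Cache (old->new): [W S]
  5. access W: HIT. Cache (old->new): [W S]
  6. access T: MISS. Cache (old->new): [W S T]
  7. access T: HIT. Cache (old->new): [W S T]
  8. access N: MISS, evict W. Cache (old->new): [S T N]
  9. access T: HIT. Cache (old->new): [S T N]
  10. access T: HIT. Cache (old->new): [S T N]
  11. access H: MISS, evict S. Cache (old->new): [T N H]
  12. access N: HIT. Cache (old->new): [T N H]
  13. access W: MISS, evict T. Cache (old->new): [N H W]
  14. access E: MISS, evict N. Cache (old->new): [H W E]
  15. access H: HIT. Cache (old->new): [H W E]
  16. access E: HIT. Cache (old->new): [H W E]
  17. access E: HIT. Cache (old->new): [H W E]
  18. access N: MISS, evict H. Cache (old->new): [W E N]
  19. access W: HIT. Cache (old->new): [W E N]
  20. access E: HIT. Cache (old->new): [W E N]
  21. access N: HIT. Cache (old->new): [W E N]
  22. access W: HIT. Cache (old->new): [W E N]
  23. access N: HIT. Cache (old->new): [W E N]
  24. access N: HIT. Cache (old->new): [W E N]
  25. access N: HIT. Cache (old->new): [W E N]
  26. access W: HIT. Cache (old->new): [W E N]
  27. access W: HIT. Cache (old->new): [W E N]
  28. access W: HIT. Cache (old->new): [W E N]
  29. access N: HIT. Cache (old->new): [W E N]
  30. access N: HIT. Cache (old->new): [W E N]
Total: 22 hits, 8 misses, 5 evictions

Answer: W E N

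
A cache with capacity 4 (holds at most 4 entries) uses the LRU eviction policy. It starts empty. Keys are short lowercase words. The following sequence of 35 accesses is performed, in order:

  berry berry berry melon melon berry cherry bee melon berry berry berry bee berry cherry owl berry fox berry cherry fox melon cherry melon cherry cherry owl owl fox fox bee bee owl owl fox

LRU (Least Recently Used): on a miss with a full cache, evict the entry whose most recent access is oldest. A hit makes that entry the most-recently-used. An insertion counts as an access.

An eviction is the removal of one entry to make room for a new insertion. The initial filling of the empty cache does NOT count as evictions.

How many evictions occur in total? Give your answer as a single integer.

LRU simulation (capacity=4):
  1. access berry: MISS. Cache (LRU->MRU): [berry]
  2. access berry: HIT. Cache (LRU->MRU): [berry]
  3. access berry: HIT. Cache (LRU->MRU): [berry]
  4. access melon: MISS. Cache (LRU->MRU): [berry melon]
  5. access melon: HIT. Cache (LRU->MRU): [berry melon]
  6. access berry: HIT. Cache (LRU->MRU): [melon berry]
  7. access cherry: MISS. Cache (LRU->MRU): [melon berry cherry]
  8. access bee: MISS. Cache (LRU->MRU): [melon berry cherry bee]
  9. access melon: HIT. Cache (LRU->MRU): [berry cherry bee melon]
  10. access berry: HIT. Cache (LRU->MRU): [cherry bee melon berry]
  11. access berry: HIT. Cache (LRU->MRU): [cherry bee melon berry]
  12. access berry: HIT. Cache (LRU->MRU): [cherry bee melon berry]
  13. access bee: HIT. Cache (LRU->MRU): [cherry melon berry bee]
  14. access berry: HIT. Cache (LRU->MRU): [cherry melon bee berry]
  15. access cherry: HIT. Cache (LRU->MRU): [melon bee berry cherry]
  16. access owl: MISS, evict melon. Cache (LRU->MRU): [bee berry cherry owl]
  17. access berry: HIT. Cache (LRU->MRU): [bee cherry owl berry]
  18. access fox: MISS, evict bee. Cache (LRU->MRU): [cherry owl berry fox]
  19. access berry: HIT. Cache (LRU->MRU): [cherry owl fox berry]
  20. access cherry: HIT. Cache (LRU->MRU): [owl fox berry cherry]
  21. access fox: HIT. Cache (LRU->MRU): [owl berry cherry fox]
  22. access melon: MISS, evict owl. Cache (LRU->MRU): [berry cherry fox melon]
  23. access cherry: HIT. Cache (LRU->MRU): [berry fox melon cherry]
  24. access melon: HIT. Cache (LRU->MRU): [berry fox cherry melon]
  25. access cherry: HIT. Cache (LRU->MRU): [berry fox melon cherry]
  26. access cherry: HIT. Cache (LRU->MRU): [berry fox melon cherry]
  27. access owl: MISS, evict berry. Cache (LRU->MRU): [fox melon cherry owl]
  28. access owl: HIT. Cache (LRU->MRU): [fox melon cherry owl]
  29. access fox: HIT. Cache (LRU->MRU): [melon cherry owl fox]
  30. access fox: HIT. Cache (LRU->MRU): [melon cherry owl fox]
  31. access bee: MISS, evict melon. Cache (LRU->MRU): [cherry owl fox bee]
  32. access bee: HIT. Cache (LRU->MRU): [cherry owl fox bee]
  33. access owl: HIT. Cache (LRU->MRU): [cherry fox bee owl]
  34. access owl: HIT. Cache (LRU->MRU): [cherry fox bee owl]
  35. access fox: HIT. Cache (LRU->MRU): [cherry bee owl fox]
Total: 26 hits, 9 misses, 5 evictions

Answer: 5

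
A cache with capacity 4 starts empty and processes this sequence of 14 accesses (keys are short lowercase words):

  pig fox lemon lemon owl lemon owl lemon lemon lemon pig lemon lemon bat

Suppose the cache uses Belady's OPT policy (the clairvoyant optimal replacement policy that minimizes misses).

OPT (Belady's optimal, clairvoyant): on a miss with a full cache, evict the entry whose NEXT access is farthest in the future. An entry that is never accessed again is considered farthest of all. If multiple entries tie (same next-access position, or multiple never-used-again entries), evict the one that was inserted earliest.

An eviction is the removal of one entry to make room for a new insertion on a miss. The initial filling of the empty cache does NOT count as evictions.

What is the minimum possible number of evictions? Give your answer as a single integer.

OPT (Belady) simulation (capacity=4):
  1. access pig: MISS. Cache: [pig]
  2. access fox: MISS. Cache: [pig fox]
  3. access lemon: MISS. Cache: [pig fox lemon]
  4. access lemon: HIT. Next use of lemon: step 6. Cache: [pig fox lemon]
  5. access owl: MISS. Cache: [pig fox lemon owl]
  6. access lemon: HIT. Next use of lemon: step 8. Cache: [pig fox lemon owl]
  7. access owl: HIT. Next use of owl: never. Cache: [pig fox lemon owl]
  8. access lemon: HIT. Next use of lemon: step 9. Cache: [pig fox lemon owl]
  9. access lemon: HIT. Next use of lemon: step 10. Cache: [pig fox lemon owl]
  10. access lemon: HIT. Next use of lemon: step 12. Cache: [pig fox lemon owl]
  11. access pig: HIT. Next use of pig: never. Cache: [pig fox lemon owl]
  12. access lemon: HIT. Next use of lemon: step 13. Cache: [pig fox lemon owl]
  13. access lemon: HIT. Next use of lemon: never. Cache: [pig fox lemon owl]
  14. access bat: MISS, evict pig (next use: never). Cache: [fox lemon owl bat]
Total: 9 hits, 5 misses, 1 evictions

Answer: 1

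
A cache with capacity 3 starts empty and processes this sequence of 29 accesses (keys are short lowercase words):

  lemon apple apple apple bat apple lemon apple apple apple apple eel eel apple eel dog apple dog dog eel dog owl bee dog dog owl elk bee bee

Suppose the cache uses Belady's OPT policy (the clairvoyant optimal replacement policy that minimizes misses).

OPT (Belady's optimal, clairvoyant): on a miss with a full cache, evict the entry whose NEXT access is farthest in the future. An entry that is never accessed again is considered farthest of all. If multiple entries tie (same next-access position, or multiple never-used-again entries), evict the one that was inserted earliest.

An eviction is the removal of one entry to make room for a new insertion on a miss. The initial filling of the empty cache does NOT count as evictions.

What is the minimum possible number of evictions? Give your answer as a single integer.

OPT (Belady) simulation (capacity=3):
  1. access lemon: MISS. Cache: [lemon]
  2. access apple: MISS. Cache: [lemon apple]
  3. access apple: HIT. Next use of apple: step 4. Cache: [lemon apple]
  4. access apple: HIT. Next use of apple: step 6. Cache: [lemon apple]
  5. access bat: MISS. Cache: [lemon apple bat]
  6. access apple: HIT. Next use of apple: step 8. Cache: [lemon apple bat]
  7. access lemon: HIT. Next use of lemon: never. Cache: [lemon apple bat]
  8. access apple: HIT. Next use of apple: step 9. Cache: [lemon apple bat]
  9. access apple: HIT. Next use of apple: step 10. Cache: [lemon apple bat]
  10. access apple: HIT. Next use of apple: step 11. Cache: [lemon apple bat]
  11. access apple: HIT. Next use of apple: step 14. Cache: [lemon apple bat]
  12. access eel: MISS, evict lemon (next use: never). Cache: [apple bat eel]
  13. access eel: HIT. Next use of eel: step 15. Cache: [apple bat eel]
  14. access apple: HIT. Next use of apple: step 17. Cache: [apple bat eel]
  15. access eel: HIT. Next use of eel: step 20. Cache: [apple bat eel]
  16. access dog: MISS, evict bat (next use: never). Cache: [apple eel dog]
  17. access apple: HIT. Next use of apple: never. Cache: [apple eel dog]
  18. access dog: HIT. Next use of dog: step 19. Cache: [apple eel dog]
  19. access dog: HIT. Next use of dog: step 21. Cache: [apple eel dog]
  20. access eel: HIT. Next use of eel: never. Cache: [apple eel dog]
  21. access dog: HIT. Next use of dog: step 24. Cache: [apple eel dog]
  22. access owl: MISS, evict apple (next use: never). Cache: [eel dog owl]
  23. access bee: MISS, evict eel (next use: never). Cache: [dog owl bee]
  24. access dog: HIT. Next use of dog: step 25. Cache: [dog owl bee]
  25. access dog: HIT. Next use of dog: never. Cache: [dog owl bee]
  26. access owl: HIT. Next use of owl: never. Cache: [dog owl bee]
  27. access elk: MISS, evict dog (next use: never). Cache: [owl bee elk]
  28. access bee: HIT. Next use of bee: step 29. Cache: [owl bee elk]
  29. access bee: HIT. Next use of bee: never. Cache: [owl bee elk]
Total: 21 hits, 8 misses, 5 evictions

Answer: 5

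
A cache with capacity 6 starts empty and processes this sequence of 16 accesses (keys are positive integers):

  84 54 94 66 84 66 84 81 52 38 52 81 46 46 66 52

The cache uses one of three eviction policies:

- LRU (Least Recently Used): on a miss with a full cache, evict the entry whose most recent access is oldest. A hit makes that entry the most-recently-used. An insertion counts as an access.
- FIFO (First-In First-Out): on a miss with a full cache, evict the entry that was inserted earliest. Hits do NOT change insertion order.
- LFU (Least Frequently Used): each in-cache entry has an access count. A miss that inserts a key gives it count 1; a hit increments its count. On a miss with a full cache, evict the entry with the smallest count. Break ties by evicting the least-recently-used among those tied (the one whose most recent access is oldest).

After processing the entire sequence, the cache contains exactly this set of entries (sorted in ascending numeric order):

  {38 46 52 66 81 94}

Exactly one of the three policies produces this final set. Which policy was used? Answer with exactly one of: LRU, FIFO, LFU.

Simulating under each policy and comparing final sets:
  LRU: final set = {38 46 52 66 81 84} -> differs
  FIFO: final set = {38 46 52 66 81 94} -> MATCHES target
  LFU: final set = {38 46 52 66 81 84} -> differs
Only FIFO produces the target set.

Answer: FIFO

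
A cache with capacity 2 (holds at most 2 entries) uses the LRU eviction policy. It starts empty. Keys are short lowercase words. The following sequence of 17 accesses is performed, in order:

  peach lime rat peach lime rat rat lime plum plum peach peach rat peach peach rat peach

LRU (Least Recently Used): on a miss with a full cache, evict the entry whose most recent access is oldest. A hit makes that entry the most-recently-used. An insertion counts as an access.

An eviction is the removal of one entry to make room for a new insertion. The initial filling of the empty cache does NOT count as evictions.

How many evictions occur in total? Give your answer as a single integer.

LRU simulation (capacity=2):
  1. access peach: MISS. Cache (LRU->MRU): [peach]
  2. access lime: MISS. Cache (LRU->MRU): [peach lime]
  3. access rat: MISS, evict peach. Cache (LRU->MRU): [lime rat]
  4. access peach: MISS, evict lime. Cache (LRU->MRU): [rat peach]
  5. access lime: MISS, evict rat. Cache (LRU->MRU): [peach lime]
  6. access rat: MISS, evict peach. Cache (LRU->MRU): [lime rat]
  7. access rat: HIT. Cache (LRU->MRU): [lime rat]
  8. access lime: HIT. Cache (LRU->MRU): [rat lime]
  9. access plum: MISS, evict rat. Cache (LRU->MRU): [lime plum]
  10. access plum: HIT. Cache (LRU->MRU): [lime plum]
  11. access peach: MISS, evict lime. Cache (LRU->MRU): [plum peach]
  12. access peach: HIT. Cache (LRU->MRU): [plum peach]
  13. access rat: MISS, evict plum. Cache (LRU->MRU): [peach rat]
  14. access peach: HIT. Cache (LRU->MRU): [rat peach]
  15. access peach: HIT. Cache (LRU->MRU): [rat peach]
  16. access rat: HIT. Cache (LRU->MRU): [peach rat]
  17. access peach: HIT. Cache (LRU->MRU): [rat peach]
Total: 8 hits, 9 misses, 7 evictions

Answer: 7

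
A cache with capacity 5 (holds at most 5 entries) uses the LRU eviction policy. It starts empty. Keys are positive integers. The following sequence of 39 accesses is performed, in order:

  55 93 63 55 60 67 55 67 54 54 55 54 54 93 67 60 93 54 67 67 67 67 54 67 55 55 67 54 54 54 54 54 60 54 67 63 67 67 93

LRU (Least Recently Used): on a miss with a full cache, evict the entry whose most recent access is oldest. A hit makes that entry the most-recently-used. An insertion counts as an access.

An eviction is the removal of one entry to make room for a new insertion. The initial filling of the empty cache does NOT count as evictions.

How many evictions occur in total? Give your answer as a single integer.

Answer: 4

Derivation:
LRU simulation (capacity=5):
  1. access 55: MISS. Cache (LRU->MRU): [55]
  2. access 93: MISS. Cache (LRU->MRU): [55 93]
  3. access 63: MISS. Cache (LRU->MRU): [55 93 63]
  4. access 55: HIT. Cache (LRU->MRU): [93 63 55]
  5. access 60: MISS. Cache (LRU->MRU): [93 63 55 60]
  6. access 67: MISS. Cache (LRU->MRU): [93 63 55 60 67]
  7. access 55: HIT. Cache (LRU->MRU): [93 63 60 67 55]
  8. access 67: HIT. Cache (LRU->MRU): [93 63 60 55 67]
  9. access 54: MISS, evict 93. Cache (LRU->MRU): [63 60 55 67 54]
  10. access 54: HIT. Cache (LRU->MRU): [63 60 55 67 54]
  11. access 55: HIT. Cache (LRU->MRU): [63 60 67 54 55]
  12. access 54: HIT. Cache (LRU->MRU): [63 60 67 55 54]
  13. access 54: HIT. Cache (LRU->MRU): [63 60 67 55 54]
  14. access 93: MISS, evict 63. Cache (LRU->MRU): [60 67 55 54 93]
  15. access 67: HIT. Cache (LRU->MRU): [60 55 54 93 67]
  16. access 60: HIT. Cache (LRU->MRU): [55 54 93 67 60]
  17. access 93: HIT. Cache (LRU->MRU): [55 54 67 60 93]
  18. access 54: HIT. Cache (LRU->MRU): [55 67 60 93 54]
  19. access 67: HIT. Cache (LRU->MRU): [55 60 93 54 67]
  20. access 67: HIT. Cache (LRU->MRU): [55 60 93 54 67]
  21. access 67: HIT. Cache (LRU->MRU): [55 60 93 54 67]
  22. access 67: HIT. Cache (LRU->MRU): [55 60 93 54 67]
  23. access 54: HIT. Cache (LRU->MRU): [55 60 93 67 54]
  24. access 67: HIT. Cache (LRU->MRU): [55 60 93 54 67]
  25. access 55: HIT. Cache (LRU->MRU): [60 93 54 67 55]
  26. access 55: HIT. Cache (LRU->MRU): [60 93 54 67 55]
  27. access 67: HIT. Cache (LRU->MRU): [60 93 54 55 67]
  28. access 54: HIT. Cache (LRU->MRU): [60 93 55 67 54]
  29. access 54: HIT. Cache (LRU->MRU): [60 93 55 67 54]
  30. access 54: HIT. Cache (LRU->MRU): [60 93 55 67 54]
  31. access 54: HIT. Cache (LRU->MRU): [60 93 55 67 54]
  32. access 54: HIT. Cache (LRU->MRU): [60 93 55 67 54]
  33. access 60: HIT. Cache (LRU->MRU): [93 55 67 54 60]
  34. access 54: HIT. Cache (LRU->MRU): [93 55 67 60 54]
  35. access 67: HIT. Cache (LRU->MRU): [93 55 60 54 67]
  36. access 63: MISS, evict 93. Cache (LRU->MRU): [55 60 54 67 63]
  37. access 67: HIT. Cache (LRU->MRU): [55 60 54 63 67]
  38. access 67: HIT. Cache (LRU->MRU): [55 60 54 63 67]
  39. access 93: MISS, evict 55. Cache (LRU->MRU): [60 54 63 67 93]
Total: 30 hits, 9 misses, 4 evictions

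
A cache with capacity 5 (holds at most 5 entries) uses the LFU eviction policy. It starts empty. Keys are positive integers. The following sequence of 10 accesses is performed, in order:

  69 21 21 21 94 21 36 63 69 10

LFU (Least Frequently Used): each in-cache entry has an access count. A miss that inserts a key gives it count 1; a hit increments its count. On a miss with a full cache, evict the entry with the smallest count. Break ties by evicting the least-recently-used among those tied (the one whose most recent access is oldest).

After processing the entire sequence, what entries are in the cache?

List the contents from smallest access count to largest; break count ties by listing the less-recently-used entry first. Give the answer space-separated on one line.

LFU simulation (capacity=5):
  1. access 69: MISS. Cache: [69(c=1)]
  2. access 21: MISS. Cache: [69(c=1) 21(c=1)]
  3. access 21: HIT, count now 2. Cache: [69(c=1) 21(c=2)]
  4. access 21: HIT, count now 3. Cache: [69(c=1) 21(c=3)]
  5. access 94: MISS. Cache: [69(c=1) 94(c=1) 21(c=3)]
  6. access 21: HIT, count now 4. Cache: [69(c=1) 94(c=1) 21(c=4)]
  7. access 36: MISS. Cache: [69(c=1) 94(c=1) 36(c=1) 21(c=4)]
  8. access 63: MISS. Cache: [69(c=1) 94(c=1) 36(c=1) 63(c=1) 21(c=4)]
  9. access 69: HIT, count now 2. Cache: [94(c=1) 36(c=1) 63(c=1) 69(c=2) 21(c=4)]
  10. access 10: MISS, evict 94(c=1). Cache: [36(c=1) 63(c=1) 10(c=1) 69(c=2) 21(c=4)]
Total: 4 hits, 6 misses, 1 evictions

Answer: 36 63 10 69 21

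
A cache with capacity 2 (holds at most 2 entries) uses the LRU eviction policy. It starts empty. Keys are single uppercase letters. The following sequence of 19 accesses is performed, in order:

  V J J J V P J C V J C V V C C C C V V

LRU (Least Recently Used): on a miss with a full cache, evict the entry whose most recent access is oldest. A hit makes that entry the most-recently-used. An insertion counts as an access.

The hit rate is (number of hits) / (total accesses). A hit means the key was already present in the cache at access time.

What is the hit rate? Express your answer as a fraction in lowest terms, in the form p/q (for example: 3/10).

Answer: 10/19

Derivation:
LRU simulation (capacity=2):
  1. access V: MISS. Cache (LRU->MRU): [V]
  2. access J: MISS. Cache (LRU->MRU): [V J]
  3. access J: HIT. Cache (LRU->MRU): [V J]
  4. access J: HIT. Cache (LRU->MRU): [V J]
  5. access V: HIT. Cache (LRU->MRU): [J V]
  6. access P: MISS, evict J. Cache (LRU->MRU): [V P]
  7. access J: MISS, evict V. Cache (LRU->MRU): [P J]
  8. access C: MISS, evict P. Cache (LRU->MRU): [J C]
  9. access V: MISS, evict J. Cache (LRU->MRU): [C V]
  10. access J: MISS, evict C. Cache (LRU->MRU): [V J]
  11. access C: MISS, evict V. Cache (LRU->MRU): [J C]
  12. access V: MISS, evict J. Cache (LRU->MRU): [C V]
  13. access V: HIT. Cache (LRU->MRU): [C V]
  14. access C: HIT. Cache (LRU->MRU): [V C]
  15. access C: HIT. Cache (LRU->MRU): [V C]
  16. access C: HIT. Cache (LRU->MRU): [V C]
  17. access C: HIT. Cache (LRU->MRU): [V C]
  18. access V: HIT. Cache (LRU->MRU): [C V]
  19. access V: HIT. Cache (LRU->MRU): [C V]
Total: 10 hits, 9 misses, 7 evictions

Hit rate = 10/19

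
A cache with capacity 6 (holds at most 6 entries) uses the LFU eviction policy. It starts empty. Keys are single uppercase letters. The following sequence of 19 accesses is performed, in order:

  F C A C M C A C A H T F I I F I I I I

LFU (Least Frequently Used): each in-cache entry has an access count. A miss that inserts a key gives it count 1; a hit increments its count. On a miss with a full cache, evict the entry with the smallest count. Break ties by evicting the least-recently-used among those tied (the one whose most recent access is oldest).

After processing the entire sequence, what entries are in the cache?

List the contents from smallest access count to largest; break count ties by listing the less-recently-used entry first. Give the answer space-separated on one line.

Answer: H T A F C I

Derivation:
LFU simulation (capacity=6):
  1. access F: MISS. Cache: [F(c=1)]
  2. access C: MISS. Cache: [F(c=1) C(c=1)]
  3. access A: MISS. Cache: [F(c=1) C(c=1) A(c=1)]
  4. access C: HIT, count now 2. Cache: [F(c=1) A(c=1) C(c=2)]
  5. access M: MISS. Cache: [F(c=1) A(c=1) M(c=1) C(c=2)]
  6. access C: HIT, count now 3. Cache: [F(c=1) A(c=1) M(c=1) C(c=3)]
  7. access A: HIT, count now 2. Cache: [F(c=1) M(c=1) A(c=2) C(c=3)]
  8. access C: HIT, count now 4. Cache: [F(c=1) M(c=1) A(c=2) C(c=4)]
  9. access A: HIT, count now 3. Cache: [F(c=1) M(c=1) A(c=3) C(c=4)]
  10. access H: MISS. Cache: [F(c=1) M(c=1) H(c=1) A(c=3) C(c=4)]
  11. access T: MISS. Cache: [F(c=1) M(c=1) H(c=1) T(c=1) A(c=3) C(c=4)]
  12. access F: HIT, count now 2. Cache: [M(c=1) H(c=1) T(c=1) F(c=2) A(c=3) C(c=4)]
  13. access I: MISS, evict M(c=1). Cache: [H(c=1) T(c=1) I(c=1) F(c=2) A(c=3) C(c=4)]
  14. access I: HIT, count now 2. Cache: [H(c=1) T(c=1) F(c=2) I(c=2) A(c=3) C(c=4)]
  15. access F: HIT, count now 3. Cache: [H(c=1) T(c=1) I(c=2) A(c=3) F(c=3) C(c=4)]
  16. access I: HIT, count now 3. Cache: [H(c=1) T(c=1) A(c=3) F(c=3) I(c=3) C(c=4)]
  17. access I: HIT, count now 4. Cache: [H(c=1) T(c=1) A(c=3) F(c=3) C(c=4) I(c=4)]
  18. access I: HIT, count now 5. Cache: [H(c=1) T(c=1) A(c=3) F(c=3) C(c=4) I(c=5)]
  19. access I: HIT, count now 6. Cache: [H(c=1) T(c=1) A(c=3) F(c=3) C(c=4) I(c=6)]
Total: 12 hits, 7 misses, 1 evictions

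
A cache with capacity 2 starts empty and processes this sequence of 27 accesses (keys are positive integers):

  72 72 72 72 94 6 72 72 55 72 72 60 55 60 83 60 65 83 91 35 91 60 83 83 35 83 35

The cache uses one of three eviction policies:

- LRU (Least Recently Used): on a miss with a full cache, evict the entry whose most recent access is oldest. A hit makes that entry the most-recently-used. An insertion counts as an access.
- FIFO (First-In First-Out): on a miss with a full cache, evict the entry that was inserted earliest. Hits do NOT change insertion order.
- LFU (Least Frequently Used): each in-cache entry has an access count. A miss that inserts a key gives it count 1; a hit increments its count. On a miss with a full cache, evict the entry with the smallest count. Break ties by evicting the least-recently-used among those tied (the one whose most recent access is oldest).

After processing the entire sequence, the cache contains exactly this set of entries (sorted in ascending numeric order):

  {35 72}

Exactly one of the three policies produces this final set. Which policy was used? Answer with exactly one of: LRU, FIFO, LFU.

Simulating under each policy and comparing final sets:
  LRU: final set = {35 83} -> differs
  FIFO: final set = {35 83} -> differs
  LFU: final set = {35 72} -> MATCHES target
Only LFU produces the target set.

Answer: LFU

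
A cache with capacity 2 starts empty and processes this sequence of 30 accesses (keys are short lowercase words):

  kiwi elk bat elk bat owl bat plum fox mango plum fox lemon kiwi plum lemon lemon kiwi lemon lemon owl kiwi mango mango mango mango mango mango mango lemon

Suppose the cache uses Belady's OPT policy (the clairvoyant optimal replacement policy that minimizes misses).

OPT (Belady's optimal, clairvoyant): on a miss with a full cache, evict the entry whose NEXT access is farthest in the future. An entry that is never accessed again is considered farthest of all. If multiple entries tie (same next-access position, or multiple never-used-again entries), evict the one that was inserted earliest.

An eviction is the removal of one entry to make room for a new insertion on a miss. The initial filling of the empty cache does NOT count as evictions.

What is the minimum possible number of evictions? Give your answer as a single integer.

Answer: 12

Derivation:
OPT (Belady) simulation (capacity=2):
  1. access kiwi: MISS. Cache: [kiwi]
  2. access elk: MISS. Cache: [kiwi elk]
  3. access bat: MISS, evict kiwi (next use: step 14). Cache: [elk bat]
  4. access elk: HIT. Next use of elk: never. Cache: [elk bat]
  5. access bat: HIT. Next use of bat: step 7. Cache: [elk bat]
  6. access owl: MISS, evict elk (next use: never). Cache: [bat owl]
  7. access bat: HIT. Next use of bat: never. Cache: [bat owl]
  8. access plum: MISS, evict bat (next use: never). Cache: [owl plum]
  9. access fox: MISS, evict owl (next use: step 21). Cache: [plum fox]
  10. access mango: MISS, evict fox (next use: step 12). Cache: [plum mango]
  11. access plum: HIT. Next use of plum: step 15. Cache: [plum mango]
  12. access fox: MISS, evict mango (next use: step 23). Cache: [plum fox]
  13. access lemon: MISS, evict fox (next use: never). Cache: [plum lemon]
  14. access kiwi: MISS, evict lemon (next use: step 16). Cache: [plum kiwi]
  15. access plum: HIT. Next use of plum: never. Cache: [plum kiwi]
  16. access lemon: MISS, evict plum (next use: never). Cache: [kiwi lemon]
  17. access lemon: HIT. Next use of lemon: step 19. Cache: [kiwi lemon]
  18. access kiwi: HIT. Next use of kiwi: step 22. Cache: [kiwi lemon]
  19. access lemon: HIT. Next use of lemon: step 20. Cache: [kiwi lemon]
  20. access lemon: HIT. Next use of lemon: step 30. Cache: [kiwi lemon]
  21. access owl: MISS, evict lemon (next use: step 30). Cache: [kiwi owl]
  22. access kiwi: HIT. Next use of kiwi: never. Cache: [kiwi owl]
  23. access mango: MISS, evict kiwi (next use: never). Cache: [owl mango]
  24. access mango: HIT. Next use of mango: step 25. Cache: [owl mango]
  25. access mango: HIT. Next use of mango: step 26. Cache: [owl mango]
  26. access mango: HIT. Next use of mango: step 27. Cache: [owl mango]
  27. access mango: HIT. Next use of mango: step 28. Cache: [owl mango]
  28. access mango: HIT. Next use of mango: step 29. Cache: [owl mango]
  29. access mango: HIT. Next use of mango: never. Cache: [owl mango]
  30. access lemon: MISS, evict owl (next use: never). Cache: [mango lemon]
Total: 16 hits, 14 misses, 12 evictions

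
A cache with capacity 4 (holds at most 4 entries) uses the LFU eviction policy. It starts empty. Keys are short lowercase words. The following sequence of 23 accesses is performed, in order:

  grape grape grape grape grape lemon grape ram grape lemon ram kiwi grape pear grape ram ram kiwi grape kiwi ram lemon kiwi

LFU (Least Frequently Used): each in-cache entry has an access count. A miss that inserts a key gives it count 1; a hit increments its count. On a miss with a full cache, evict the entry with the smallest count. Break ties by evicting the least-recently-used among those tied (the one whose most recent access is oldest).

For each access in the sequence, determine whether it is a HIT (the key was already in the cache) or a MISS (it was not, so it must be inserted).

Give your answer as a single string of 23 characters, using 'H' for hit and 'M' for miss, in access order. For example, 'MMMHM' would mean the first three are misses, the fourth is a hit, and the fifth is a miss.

Answer: MHHHHMHMHHHMHMHHHMHHHHH

Derivation:
LFU simulation (capacity=4):
  1. access grape: MISS. Cache: [grape(c=1)]
  2. access grape: HIT, count now 2. Cache: [grape(c=2)]
  3. access grape: HIT, count now 3. Cache: [grape(c=3)]
  4. access grape: HIT, count now 4. Cache: [grape(c=4)]
  5. access grape: HIT, count now 5. Cache: [grape(c=5)]
  6. access lemon: MISS. Cache: [lemon(c=1) grape(c=5)]
  7. access grape: HIT, count now 6. Cache: [lemon(c=1) grape(c=6)]
  8. access ram: MISS. Cache: [lemon(c=1) ram(c=1) grape(c=6)]
  9. access grape: HIT, count now 7. Cache: [lemon(c=1) ram(c=1) grape(c=7)]
  10. access lemon: HIT, count now 2. Cache: [ram(c=1) lemon(c=2) grape(c=7)]
  11. access ram: HIT, count now 2. Cache: [lemon(c=2) ram(c=2) grape(c=7)]
  12. access kiwi: MISS. Cache: [kiwi(c=1) lemon(c=2) ram(c=2) grape(c=7)]
  13. access grape: HIT, count now 8. Cache: [kiwi(c=1) lemon(c=2) ram(c=2) grape(c=8)]
  14. access pear: MISS, evict kiwi(c=1). Cache: [pear(c=1) lemon(c=2) ram(c=2) grape(c=8)]
  15. access grape: HIT, count now 9. Cache: [pear(c=1) lemon(c=2) ram(c=2) grape(c=9)]
  16. access ram: HIT, count now 3. Cache: [pear(c=1) lemon(c=2) ram(c=3) grape(c=9)]
  17. access ram: HIT, count now 4. Cache: [pear(c=1) lemon(c=2) ram(c=4) grape(c=9)]
  18. access kiwi: MISS, evict pear(c=1). Cache: [kiwi(c=1) lemon(c=2) ram(c=4) grape(c=9)]
  19. access grape: HIT, count now 10. Cache: [kiwi(c=1) lemon(c=2) ram(c=4) grape(c=10)]
  20. access kiwi: HIT, count now 2. Cache: [lemon(c=2) kiwi(c=2) ram(c=4) grape(c=10)]
  21. access ram: HIT, count now 5. Cache: [lemon(c=2) kiwi(c=2) ram(c=5) grape(c=10)]
  22. access lemon: HIT, count now 3. Cache: [kiwi(c=2) lemon(c=3) ram(c=5) grape(c=10)]
  23. access kiwi: HIT, count now 3. Cache: [lemon(c=3) kiwi(c=3) ram(c=5) grape(c=10)]
Total: 17 hits, 6 misses, 2 evictions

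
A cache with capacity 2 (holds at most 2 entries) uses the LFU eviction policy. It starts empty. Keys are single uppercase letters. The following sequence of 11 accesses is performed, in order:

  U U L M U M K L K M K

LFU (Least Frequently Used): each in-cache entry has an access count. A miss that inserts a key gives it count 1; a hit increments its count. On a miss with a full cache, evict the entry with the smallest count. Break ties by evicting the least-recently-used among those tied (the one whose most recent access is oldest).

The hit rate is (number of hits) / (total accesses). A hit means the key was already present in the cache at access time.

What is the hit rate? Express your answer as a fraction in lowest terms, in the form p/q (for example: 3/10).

LFU simulation (capacity=2):
  1. access U: MISS. Cache: [U(c=1)]
  2. access U: HIT, count now 2. Cache: [U(c=2)]
  3. access L: MISS. Cache: [L(c=1) U(c=2)]
  4. access M: MISS, evict L(c=1). Cache: [M(c=1) U(c=2)]
  5. access U: HIT, count now 3. Cache: [M(c=1) U(c=3)]
  6. access M: HIT, count now 2. Cache: [M(c=2) U(c=3)]
  7. access K: MISS, evict M(c=2). Cache: [K(c=1) U(c=3)]
  8. access L: MISS, evict K(c=1). Cache: [L(c=1) U(c=3)]
  9. access K: MISS, evict L(c=1). Cache: [K(c=1) U(c=3)]
  10. access M: MISS, evict K(c=1). Cache: [M(c=1) U(c=3)]
  11. access K: MISS, evict M(c=1). Cache: [K(c=1) U(c=3)]
Total: 3 hits, 8 misses, 6 evictions

Hit rate = 3/11

Answer: 3/11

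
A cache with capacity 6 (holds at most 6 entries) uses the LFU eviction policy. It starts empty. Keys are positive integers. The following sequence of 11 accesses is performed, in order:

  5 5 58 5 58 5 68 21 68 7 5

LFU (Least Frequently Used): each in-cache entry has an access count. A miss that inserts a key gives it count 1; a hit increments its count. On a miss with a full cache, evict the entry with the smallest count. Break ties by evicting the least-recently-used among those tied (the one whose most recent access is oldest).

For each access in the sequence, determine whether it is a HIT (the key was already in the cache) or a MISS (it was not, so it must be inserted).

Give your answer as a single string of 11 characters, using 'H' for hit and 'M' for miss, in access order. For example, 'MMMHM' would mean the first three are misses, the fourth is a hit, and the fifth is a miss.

LFU simulation (capacity=6):
  1. access 5: MISS. Cache: [5(c=1)]
  2. access 5: HIT, count now 2. Cache: [5(c=2)]
  3. access 58: MISS. Cache: [58(c=1) 5(c=2)]
  4. access 5: HIT, count now 3. Cache: [58(c=1) 5(c=3)]
  5. access 58: HIT, count now 2. Cache: [58(c=2) 5(c=3)]
  6. access 5: HIT, count now 4. Cache: [58(c=2) 5(c=4)]
  7. access 68: MISS. Cache: [68(c=1) 58(c=2) 5(c=4)]
  8. access 21: MISS. Cache: [68(c=1) 21(c=1) 58(c=2) 5(c=4)]
  9. access 68: HIT, count now 2. Cache: [21(c=1) 58(c=2) 68(c=2) 5(c=4)]
  10. access 7: MISS. Cache: [21(c=1) 7(c=1) 58(c=2) 68(c=2) 5(c=4)]
  11. access 5: HIT, count now 5. Cache: [21(c=1) 7(c=1) 58(c=2) 68(c=2) 5(c=5)]
Total: 6 hits, 5 misses, 0 evictions

Answer: MHMHHHMMHMH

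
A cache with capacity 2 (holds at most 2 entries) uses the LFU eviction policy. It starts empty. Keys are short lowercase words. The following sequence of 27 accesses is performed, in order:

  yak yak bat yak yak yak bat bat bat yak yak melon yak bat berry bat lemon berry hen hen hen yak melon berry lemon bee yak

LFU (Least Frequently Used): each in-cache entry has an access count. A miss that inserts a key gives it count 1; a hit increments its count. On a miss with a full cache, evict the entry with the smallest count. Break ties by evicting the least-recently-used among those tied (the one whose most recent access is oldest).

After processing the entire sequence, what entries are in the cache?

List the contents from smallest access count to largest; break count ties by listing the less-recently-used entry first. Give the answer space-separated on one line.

LFU simulation (capacity=2):
  1. access yak: MISS. Cache: [yak(c=1)]
  2. access yak: HIT, count now 2. Cache: [yak(c=2)]
  3. access bat: MISS. Cache: [bat(c=1) yak(c=2)]
  4. access yak: HIT, count now 3. Cache: [bat(c=1) yak(c=3)]
  5. access yak: HIT, count now 4. Cache: [bat(c=1) yak(c=4)]
  6. access yak: HIT, count now 5. Cache: [bat(c=1) yak(c=5)]
  7. access bat: HIT, count now 2. Cache: [bat(c=2) yak(c=5)]
  8. access bat: HIT, count now 3. Cache: [bat(c=3) yak(c=5)]
  9. access bat: HIT, count now 4. Cache: [bat(c=4) yak(c=5)]
  10. access yak: HIT, count now 6. Cache: [bat(c=4) yak(c=6)]
  11. access yak: HIT, count now 7. Cache: [bat(c=4) yak(c=7)]
  12. access melon: MISS, evict bat(c=4). Cache: [melon(c=1) yak(c=7)]
  13. access yak: HIT, count now 8. Cache: [melon(c=1) yak(c=8)]
  14. access bat: MISS, evict melon(c=1). Cache: [bat(c=1) yak(c=8)]
  15. access berry: MISS, evict bat(c=1). Cache: [berry(c=1) yak(c=8)]
  16. access bat: MISS, evict berry(c=1). Cache: [bat(c=1) yak(c=8)]
  17. access lemon: MISS, evict bat(c=1). Cache: [lemon(c=1) yak(c=8)]
  18. access berry: MISS, evict lemon(c=1). Cache: [berry(c=1) yak(c=8)]
  19. access hen: MISS, evict berry(c=1). Cache: [hen(c=1) yak(c=8)]
  20. access hen: HIT, count now 2. Cache: [hen(c=2) yak(c=8)]
  21. access hen: HIT, count now 3. Cache: [hen(c=3) yak(c=8)]
  22. access yak: HIT, count now 9. Cache: [hen(c=3) yak(c=9)]
  23. access melon: MISS, evict hen(c=3). Cache: [melon(c=1) yak(c=9)]
  24. access berry: MISS, evict melon(c=1). Cache: [berry(c=1) yak(c=9)]
  25. access lemon: MISS, evict berry(c=1). Cache: [lemon(c=1) yak(c=9)]
  26. access bee: MISS, evict lemon(c=1). Cache: [bee(c=1) yak(c=9)]
  27. access yak: HIT, count now 10. Cache: [bee(c=1) yak(c=10)]
Total: 14 hits, 13 misses, 11 evictions

Answer: bee yak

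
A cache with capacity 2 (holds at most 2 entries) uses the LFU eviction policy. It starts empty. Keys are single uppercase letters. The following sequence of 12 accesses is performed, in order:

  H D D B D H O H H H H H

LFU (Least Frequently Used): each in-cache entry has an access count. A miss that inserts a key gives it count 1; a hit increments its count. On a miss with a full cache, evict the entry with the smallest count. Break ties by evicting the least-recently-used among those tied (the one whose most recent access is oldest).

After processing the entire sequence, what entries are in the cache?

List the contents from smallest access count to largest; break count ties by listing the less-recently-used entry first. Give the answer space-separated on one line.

Answer: D H

Derivation:
LFU simulation (capacity=2):
  1. access H: MISS. Cache: [H(c=1)]
  2. access D: MISS. Cache: [H(c=1) D(c=1)]
  3. access D: HIT, count now 2. Cache: [H(c=1) D(c=2)]
  4. access B: MISS, evict H(c=1). Cache: [B(c=1) D(c=2)]
  5. access D: HIT, count now 3. Cache: [B(c=1) D(c=3)]
  6. access H: MISS, evict B(c=1). Cache: [H(c=1) D(c=3)]
  7. access O: MISS, evict H(c=1). Cache: [O(c=1) D(c=3)]
  8. access H: MISS, evict O(c=1). Cache: [H(c=1) D(c=3)]
  9. access H: HIT, count now 2. Cache: [H(c=2) D(c=3)]
  10. access H: HIT, count now 3. Cache: [D(c=3) H(c=3)]
  11. access H: HIT, count now 4. Cache: [D(c=3) H(c=4)]
  12. access H: HIT, count now 5. Cache: [D(c=3) H(c=5)]
Total: 6 hits, 6 misses, 4 evictions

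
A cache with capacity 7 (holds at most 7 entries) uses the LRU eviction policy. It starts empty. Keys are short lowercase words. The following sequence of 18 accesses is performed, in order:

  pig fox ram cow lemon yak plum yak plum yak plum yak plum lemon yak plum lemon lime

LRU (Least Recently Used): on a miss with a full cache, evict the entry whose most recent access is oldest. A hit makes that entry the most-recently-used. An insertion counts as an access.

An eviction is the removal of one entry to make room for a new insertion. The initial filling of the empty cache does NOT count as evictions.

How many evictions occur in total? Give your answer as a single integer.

LRU simulation (capacity=7):
  1. access pig: MISS. Cache (LRU->MRU): [pig]
  2. access fox: MISS. Cache (LRU->MRU): [pig fox]
  3. access ram: MISS. Cache (LRU->MRU): [pig fox ram]
  4. access cow: MISS. Cache (LRU->MRU): [pig fox ram cow]
  5. access lemon: MISS. Cache (LRU->MRU): [pig fox ram cow lemon]
  6. access yak: MISS. Cache (LRU->MRU): [pig fox ram cow lemon yak]
  7. access plum: MISS. Cache (LRU->MRU): [pig fox ram cow lemon yak plum]
  8. access yak: HIT. Cache (LRU->MRU): [pig fox ram cow lemon plum yak]
  9. access plum: HIT. Cache (LRU->MRU): [pig fox ram cow lemon yak plum]
  10. access yak: HIT. Cache (LRU->MRU): [pig fox ram cow lemon plum yak]
  11. access plum: HIT. Cache (LRU->MRU): [pig fox ram cow lemon yak plum]
  12. access yak: HIT. Cache (LRU->MRU): [pig fox ram cow lemon plum yak]
  13. access plum: HIT. Cache (LRU->MRU): [pig fox ram cow lemon yak plum]
  14. access lemon: HIT. Cache (LRU->MRU): [pig fox ram cow yak plum lemon]
  15. access yak: HIT. Cache (LRU->MRU): [pig fox ram cow plum lemon yak]
  16. access plum: HIT. Cache (LRU->MRU): [pig fox ram cow lemon yak plum]
  17. access lemon: HIT. Cache (LRU->MRU): [pig fox ram cow yak plum lemon]
  18. access lime: MISS, evict pig. Cache (LRU->MRU): [fox ram cow yak plum lemon lime]
Total: 10 hits, 8 misses, 1 evictions

Answer: 1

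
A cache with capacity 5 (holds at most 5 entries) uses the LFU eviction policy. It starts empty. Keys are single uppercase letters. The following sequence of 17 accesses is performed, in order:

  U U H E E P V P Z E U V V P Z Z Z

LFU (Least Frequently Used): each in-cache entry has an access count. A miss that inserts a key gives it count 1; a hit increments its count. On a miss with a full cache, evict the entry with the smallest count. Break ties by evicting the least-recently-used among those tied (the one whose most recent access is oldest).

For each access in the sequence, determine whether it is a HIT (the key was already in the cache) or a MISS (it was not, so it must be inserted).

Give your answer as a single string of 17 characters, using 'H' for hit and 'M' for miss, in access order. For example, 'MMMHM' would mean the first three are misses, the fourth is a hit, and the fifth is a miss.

Answer: MHMMHMMHMHHHHHHHH

Derivation:
LFU simulation (capacity=5):
  1. access U: MISS. Cache: [U(c=1)]
  2. access U: HIT, count now 2. Cache: [U(c=2)]
  3. access H: MISS. Cache: [H(c=1) U(c=2)]
  4. access E: MISS. Cache: [H(c=1) E(c=1) U(c=2)]
  5. access E: HIT, count now 2. Cache: [H(c=1) U(c=2) E(c=2)]
  6. access P: MISS. Cache: [H(c=1) P(c=1) U(c=2) E(c=2)]
  7. access V: MISS. Cache: [H(c=1) P(c=1) V(c=1) U(c=2) E(c=2)]
  8. access P: HIT, count now 2. Cache: [H(c=1) V(c=1) U(c=2) E(c=2) P(c=2)]
  9. access Z: MISS, evict H(c=1). Cache: [V(c=1) Z(c=1) U(c=2) E(c=2) P(c=2)]
  10. access E: HIT, count now 3. Cache: [V(c=1) Z(c=1) U(c=2) P(c=2) E(c=3)]
  11. access U: HIT, count now 3. Cache: [V(c=1) Z(c=1) P(c=2) E(c=3) U(c=3)]
  12. access V: HIT, count now 2. Cache: [Z(c=1) P(c=2) V(c=2) E(c=3) U(c=3)]
  13. access V: HIT, count now 3. Cache: [Z(c=1) P(c=2) E(c=3) U(c=3) V(c=3)]
  14. access P: HIT, count now 3. Cache: [Z(c=1) E(c=3) U(c=3) V(c=3) P(c=3)]
  15. access Z: HIT, count now 2. Cache: [Z(c=2) E(c=3) U(c=3) V(c=3) P(c=3)]
  16. access Z: HIT, count now 3. Cache: [E(c=3) U(c=3) V(c=3) P(c=3) Z(c=3)]
  17. access Z: HIT, count now 4. Cache: [E(c=3) U(c=3) V(c=3) P(c=3) Z(c=4)]
Total: 11 hits, 6 misses, 1 evictions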